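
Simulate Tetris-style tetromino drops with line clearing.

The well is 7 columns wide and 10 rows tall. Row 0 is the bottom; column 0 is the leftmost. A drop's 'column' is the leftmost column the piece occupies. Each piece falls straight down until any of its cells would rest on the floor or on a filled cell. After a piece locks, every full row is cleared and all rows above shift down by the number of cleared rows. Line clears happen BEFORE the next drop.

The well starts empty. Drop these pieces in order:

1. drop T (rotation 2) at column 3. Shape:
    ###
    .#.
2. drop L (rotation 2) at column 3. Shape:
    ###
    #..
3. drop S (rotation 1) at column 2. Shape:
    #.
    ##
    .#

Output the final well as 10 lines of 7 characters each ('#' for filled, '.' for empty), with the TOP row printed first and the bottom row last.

Answer: .......
.......
.......
..#....
..##...
...#...
...###.
...#...
...###.
....#..

Derivation:
Drop 1: T rot2 at col 3 lands with bottom-row=0; cleared 0 line(s) (total 0); column heights now [0 0 0 2 2 2 0], max=2
Drop 2: L rot2 at col 3 lands with bottom-row=2; cleared 0 line(s) (total 0); column heights now [0 0 0 4 4 4 0], max=4
Drop 3: S rot1 at col 2 lands with bottom-row=4; cleared 0 line(s) (total 0); column heights now [0 0 7 6 4 4 0], max=7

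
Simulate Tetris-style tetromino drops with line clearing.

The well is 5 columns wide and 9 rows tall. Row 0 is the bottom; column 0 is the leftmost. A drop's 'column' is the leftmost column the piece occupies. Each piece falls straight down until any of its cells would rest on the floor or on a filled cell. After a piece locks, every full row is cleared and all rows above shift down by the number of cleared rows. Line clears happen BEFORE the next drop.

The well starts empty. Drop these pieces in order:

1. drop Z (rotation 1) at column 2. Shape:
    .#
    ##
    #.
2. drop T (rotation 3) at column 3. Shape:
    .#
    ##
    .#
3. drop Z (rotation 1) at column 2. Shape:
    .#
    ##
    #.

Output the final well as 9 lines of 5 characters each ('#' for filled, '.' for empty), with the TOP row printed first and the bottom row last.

Drop 1: Z rot1 at col 2 lands with bottom-row=0; cleared 0 line(s) (total 0); column heights now [0 0 2 3 0], max=3
Drop 2: T rot3 at col 3 lands with bottom-row=2; cleared 0 line(s) (total 0); column heights now [0 0 2 4 5], max=5
Drop 3: Z rot1 at col 2 lands with bottom-row=3; cleared 0 line(s) (total 0); column heights now [0 0 5 6 5], max=6

Answer: .....
.....
.....
...#.
..###
..###
...##
..##.
..#..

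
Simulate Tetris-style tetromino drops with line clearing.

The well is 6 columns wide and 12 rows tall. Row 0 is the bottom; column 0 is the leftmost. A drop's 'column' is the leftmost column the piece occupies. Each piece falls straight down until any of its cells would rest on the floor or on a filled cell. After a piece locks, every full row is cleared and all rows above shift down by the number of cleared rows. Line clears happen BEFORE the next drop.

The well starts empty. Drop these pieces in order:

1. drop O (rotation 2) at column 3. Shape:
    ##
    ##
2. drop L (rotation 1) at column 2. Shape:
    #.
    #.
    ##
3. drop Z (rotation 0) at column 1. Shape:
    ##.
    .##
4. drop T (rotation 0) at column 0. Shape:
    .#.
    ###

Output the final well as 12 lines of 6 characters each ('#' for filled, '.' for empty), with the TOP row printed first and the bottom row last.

Drop 1: O rot2 at col 3 lands with bottom-row=0; cleared 0 line(s) (total 0); column heights now [0 0 0 2 2 0], max=2
Drop 2: L rot1 at col 2 lands with bottom-row=2; cleared 0 line(s) (total 0); column heights now [0 0 5 3 2 0], max=5
Drop 3: Z rot0 at col 1 lands with bottom-row=5; cleared 0 line(s) (total 0); column heights now [0 7 7 6 2 0], max=7
Drop 4: T rot0 at col 0 lands with bottom-row=7; cleared 0 line(s) (total 0); column heights now [8 9 8 6 2 0], max=9

Answer: ......
......
......
.#....
###...
.##...
..##..
..#...
..#...
..##..
...##.
...##.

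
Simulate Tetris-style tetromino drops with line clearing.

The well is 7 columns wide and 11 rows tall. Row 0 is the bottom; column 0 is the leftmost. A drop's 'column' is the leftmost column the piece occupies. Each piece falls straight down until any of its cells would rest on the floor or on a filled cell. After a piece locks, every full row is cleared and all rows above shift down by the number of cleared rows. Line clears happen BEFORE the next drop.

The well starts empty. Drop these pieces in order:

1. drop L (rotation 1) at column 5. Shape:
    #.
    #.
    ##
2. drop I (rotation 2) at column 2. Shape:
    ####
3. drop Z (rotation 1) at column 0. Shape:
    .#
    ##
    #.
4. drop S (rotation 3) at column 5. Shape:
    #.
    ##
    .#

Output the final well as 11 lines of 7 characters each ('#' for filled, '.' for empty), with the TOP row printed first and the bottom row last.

Answer: .......
.......
.......
.......
.......
.....#.
.....##
..#####
.#...#.
##...#.
#....##

Derivation:
Drop 1: L rot1 at col 5 lands with bottom-row=0; cleared 0 line(s) (total 0); column heights now [0 0 0 0 0 3 1], max=3
Drop 2: I rot2 at col 2 lands with bottom-row=3; cleared 0 line(s) (total 0); column heights now [0 0 4 4 4 4 1], max=4
Drop 3: Z rot1 at col 0 lands with bottom-row=0; cleared 0 line(s) (total 0); column heights now [2 3 4 4 4 4 1], max=4
Drop 4: S rot3 at col 5 lands with bottom-row=3; cleared 0 line(s) (total 0); column heights now [2 3 4 4 4 6 5], max=6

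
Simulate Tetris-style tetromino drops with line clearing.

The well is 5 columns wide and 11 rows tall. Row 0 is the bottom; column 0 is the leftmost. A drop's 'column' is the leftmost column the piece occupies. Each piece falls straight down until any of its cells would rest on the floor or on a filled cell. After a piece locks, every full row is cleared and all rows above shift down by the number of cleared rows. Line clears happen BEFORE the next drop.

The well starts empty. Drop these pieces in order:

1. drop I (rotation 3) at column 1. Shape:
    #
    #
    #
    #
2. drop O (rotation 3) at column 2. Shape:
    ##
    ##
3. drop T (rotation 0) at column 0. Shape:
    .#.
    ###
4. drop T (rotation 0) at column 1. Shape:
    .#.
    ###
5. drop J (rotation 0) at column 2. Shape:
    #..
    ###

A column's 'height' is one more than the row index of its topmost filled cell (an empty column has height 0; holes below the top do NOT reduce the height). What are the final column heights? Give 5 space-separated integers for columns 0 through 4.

Answer: 5 7 10 9 9

Derivation:
Drop 1: I rot3 at col 1 lands with bottom-row=0; cleared 0 line(s) (total 0); column heights now [0 4 0 0 0], max=4
Drop 2: O rot3 at col 2 lands with bottom-row=0; cleared 0 line(s) (total 0); column heights now [0 4 2 2 0], max=4
Drop 3: T rot0 at col 0 lands with bottom-row=4; cleared 0 line(s) (total 0); column heights now [5 6 5 2 0], max=6
Drop 4: T rot0 at col 1 lands with bottom-row=6; cleared 0 line(s) (total 0); column heights now [5 7 8 7 0], max=8
Drop 5: J rot0 at col 2 lands with bottom-row=8; cleared 0 line(s) (total 0); column heights now [5 7 10 9 9], max=10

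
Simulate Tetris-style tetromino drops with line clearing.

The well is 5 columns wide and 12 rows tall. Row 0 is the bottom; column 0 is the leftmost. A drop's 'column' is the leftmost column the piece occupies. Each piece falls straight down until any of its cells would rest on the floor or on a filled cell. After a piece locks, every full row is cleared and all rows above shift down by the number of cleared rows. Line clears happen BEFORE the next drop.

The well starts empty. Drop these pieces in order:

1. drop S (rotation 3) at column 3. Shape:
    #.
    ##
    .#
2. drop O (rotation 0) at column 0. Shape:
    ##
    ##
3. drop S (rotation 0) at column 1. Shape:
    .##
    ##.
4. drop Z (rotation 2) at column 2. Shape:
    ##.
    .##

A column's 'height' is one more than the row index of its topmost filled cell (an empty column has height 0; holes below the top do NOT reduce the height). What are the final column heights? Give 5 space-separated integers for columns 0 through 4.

Drop 1: S rot3 at col 3 lands with bottom-row=0; cleared 0 line(s) (total 0); column heights now [0 0 0 3 2], max=3
Drop 2: O rot0 at col 0 lands with bottom-row=0; cleared 0 line(s) (total 0); column heights now [2 2 0 3 2], max=3
Drop 3: S rot0 at col 1 lands with bottom-row=2; cleared 0 line(s) (total 0); column heights now [2 3 4 4 2], max=4
Drop 4: Z rot2 at col 2 lands with bottom-row=4; cleared 0 line(s) (total 0); column heights now [2 3 6 6 5], max=6

Answer: 2 3 6 6 5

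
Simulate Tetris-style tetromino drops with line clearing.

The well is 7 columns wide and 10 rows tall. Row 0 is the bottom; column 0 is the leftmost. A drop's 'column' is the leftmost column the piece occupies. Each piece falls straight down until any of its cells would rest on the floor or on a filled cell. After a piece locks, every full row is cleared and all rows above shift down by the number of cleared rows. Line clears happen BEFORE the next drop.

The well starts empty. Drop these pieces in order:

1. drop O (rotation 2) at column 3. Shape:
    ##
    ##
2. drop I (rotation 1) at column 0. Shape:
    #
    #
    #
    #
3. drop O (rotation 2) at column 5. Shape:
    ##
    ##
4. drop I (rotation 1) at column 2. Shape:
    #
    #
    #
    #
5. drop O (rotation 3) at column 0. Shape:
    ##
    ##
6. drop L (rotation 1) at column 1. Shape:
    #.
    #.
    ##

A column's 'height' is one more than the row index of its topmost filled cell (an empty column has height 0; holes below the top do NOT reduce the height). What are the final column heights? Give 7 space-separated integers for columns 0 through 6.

Drop 1: O rot2 at col 3 lands with bottom-row=0; cleared 0 line(s) (total 0); column heights now [0 0 0 2 2 0 0], max=2
Drop 2: I rot1 at col 0 lands with bottom-row=0; cleared 0 line(s) (total 0); column heights now [4 0 0 2 2 0 0], max=4
Drop 3: O rot2 at col 5 lands with bottom-row=0; cleared 0 line(s) (total 0); column heights now [4 0 0 2 2 2 2], max=4
Drop 4: I rot1 at col 2 lands with bottom-row=0; cleared 0 line(s) (total 0); column heights now [4 0 4 2 2 2 2], max=4
Drop 5: O rot3 at col 0 lands with bottom-row=4; cleared 0 line(s) (total 0); column heights now [6 6 4 2 2 2 2], max=6
Drop 6: L rot1 at col 1 lands with bottom-row=6; cleared 0 line(s) (total 0); column heights now [6 9 7 2 2 2 2], max=9

Answer: 6 9 7 2 2 2 2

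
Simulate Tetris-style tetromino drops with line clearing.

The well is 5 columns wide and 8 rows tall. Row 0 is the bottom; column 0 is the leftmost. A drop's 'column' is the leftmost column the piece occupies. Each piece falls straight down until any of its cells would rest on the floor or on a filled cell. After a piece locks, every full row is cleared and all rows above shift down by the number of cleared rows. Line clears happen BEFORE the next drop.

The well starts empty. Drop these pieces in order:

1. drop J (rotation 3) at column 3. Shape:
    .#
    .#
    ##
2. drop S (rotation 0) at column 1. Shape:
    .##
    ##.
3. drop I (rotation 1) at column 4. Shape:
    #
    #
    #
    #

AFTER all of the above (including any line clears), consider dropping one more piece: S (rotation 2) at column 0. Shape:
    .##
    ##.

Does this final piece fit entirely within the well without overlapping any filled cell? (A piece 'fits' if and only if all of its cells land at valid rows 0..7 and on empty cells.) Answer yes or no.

Drop 1: J rot3 at col 3 lands with bottom-row=0; cleared 0 line(s) (total 0); column heights now [0 0 0 1 3], max=3
Drop 2: S rot0 at col 1 lands with bottom-row=0; cleared 0 line(s) (total 0); column heights now [0 1 2 2 3], max=3
Drop 3: I rot1 at col 4 lands with bottom-row=3; cleared 0 line(s) (total 0); column heights now [0 1 2 2 7], max=7
Test piece S rot2 at col 0 (width 3): heights before test = [0 1 2 2 7]; fits = True

Answer: yes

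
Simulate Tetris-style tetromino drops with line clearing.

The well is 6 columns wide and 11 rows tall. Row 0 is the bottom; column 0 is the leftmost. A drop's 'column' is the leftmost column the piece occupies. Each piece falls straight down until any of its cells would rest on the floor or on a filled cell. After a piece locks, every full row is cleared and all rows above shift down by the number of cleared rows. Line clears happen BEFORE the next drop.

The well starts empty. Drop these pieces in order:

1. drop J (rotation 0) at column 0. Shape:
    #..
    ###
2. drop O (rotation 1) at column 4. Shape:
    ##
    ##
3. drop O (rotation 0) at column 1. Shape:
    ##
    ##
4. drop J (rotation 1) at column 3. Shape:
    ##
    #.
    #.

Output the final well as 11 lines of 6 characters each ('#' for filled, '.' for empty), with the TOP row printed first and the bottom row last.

Answer: ......
......
......
......
......
......
......
......
......
......
.####.

Derivation:
Drop 1: J rot0 at col 0 lands with bottom-row=0; cleared 0 line(s) (total 0); column heights now [2 1 1 0 0 0], max=2
Drop 2: O rot1 at col 4 lands with bottom-row=0; cleared 0 line(s) (total 0); column heights now [2 1 1 0 2 2], max=2
Drop 3: O rot0 at col 1 lands with bottom-row=1; cleared 0 line(s) (total 0); column heights now [2 3 3 0 2 2], max=3
Drop 4: J rot1 at col 3 lands with bottom-row=0; cleared 2 line(s) (total 2); column heights now [0 1 1 1 1 0], max=1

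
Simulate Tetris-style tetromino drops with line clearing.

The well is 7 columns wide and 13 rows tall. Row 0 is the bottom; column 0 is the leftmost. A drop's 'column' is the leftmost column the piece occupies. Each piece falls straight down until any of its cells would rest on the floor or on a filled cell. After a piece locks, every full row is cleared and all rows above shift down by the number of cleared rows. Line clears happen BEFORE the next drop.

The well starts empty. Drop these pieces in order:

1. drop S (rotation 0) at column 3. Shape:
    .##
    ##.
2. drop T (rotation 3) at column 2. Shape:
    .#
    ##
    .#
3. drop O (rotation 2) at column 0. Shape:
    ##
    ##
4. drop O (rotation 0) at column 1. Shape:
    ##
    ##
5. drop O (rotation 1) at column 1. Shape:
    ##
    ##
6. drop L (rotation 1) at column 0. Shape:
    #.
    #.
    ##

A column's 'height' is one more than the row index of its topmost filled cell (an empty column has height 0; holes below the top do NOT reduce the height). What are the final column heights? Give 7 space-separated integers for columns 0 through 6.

Drop 1: S rot0 at col 3 lands with bottom-row=0; cleared 0 line(s) (total 0); column heights now [0 0 0 1 2 2 0], max=2
Drop 2: T rot3 at col 2 lands with bottom-row=1; cleared 0 line(s) (total 0); column heights now [0 0 3 4 2 2 0], max=4
Drop 3: O rot2 at col 0 lands with bottom-row=0; cleared 0 line(s) (total 0); column heights now [2 2 3 4 2 2 0], max=4
Drop 4: O rot0 at col 1 lands with bottom-row=3; cleared 0 line(s) (total 0); column heights now [2 5 5 4 2 2 0], max=5
Drop 5: O rot1 at col 1 lands with bottom-row=5; cleared 0 line(s) (total 0); column heights now [2 7 7 4 2 2 0], max=7
Drop 6: L rot1 at col 0 lands with bottom-row=7; cleared 0 line(s) (total 0); column heights now [10 8 7 4 2 2 0], max=10

Answer: 10 8 7 4 2 2 0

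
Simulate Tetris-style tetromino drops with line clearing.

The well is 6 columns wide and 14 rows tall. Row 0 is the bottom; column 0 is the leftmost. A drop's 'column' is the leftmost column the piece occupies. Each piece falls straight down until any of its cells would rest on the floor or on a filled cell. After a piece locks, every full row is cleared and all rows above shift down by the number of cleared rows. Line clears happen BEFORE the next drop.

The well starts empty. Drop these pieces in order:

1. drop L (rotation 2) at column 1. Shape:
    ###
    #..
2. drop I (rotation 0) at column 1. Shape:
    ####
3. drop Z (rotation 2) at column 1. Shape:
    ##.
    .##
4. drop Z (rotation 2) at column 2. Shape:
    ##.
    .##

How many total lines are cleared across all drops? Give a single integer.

Answer: 0

Derivation:
Drop 1: L rot2 at col 1 lands with bottom-row=0; cleared 0 line(s) (total 0); column heights now [0 2 2 2 0 0], max=2
Drop 2: I rot0 at col 1 lands with bottom-row=2; cleared 0 line(s) (total 0); column heights now [0 3 3 3 3 0], max=3
Drop 3: Z rot2 at col 1 lands with bottom-row=3; cleared 0 line(s) (total 0); column heights now [0 5 5 4 3 0], max=5
Drop 4: Z rot2 at col 2 lands with bottom-row=4; cleared 0 line(s) (total 0); column heights now [0 5 6 6 5 0], max=6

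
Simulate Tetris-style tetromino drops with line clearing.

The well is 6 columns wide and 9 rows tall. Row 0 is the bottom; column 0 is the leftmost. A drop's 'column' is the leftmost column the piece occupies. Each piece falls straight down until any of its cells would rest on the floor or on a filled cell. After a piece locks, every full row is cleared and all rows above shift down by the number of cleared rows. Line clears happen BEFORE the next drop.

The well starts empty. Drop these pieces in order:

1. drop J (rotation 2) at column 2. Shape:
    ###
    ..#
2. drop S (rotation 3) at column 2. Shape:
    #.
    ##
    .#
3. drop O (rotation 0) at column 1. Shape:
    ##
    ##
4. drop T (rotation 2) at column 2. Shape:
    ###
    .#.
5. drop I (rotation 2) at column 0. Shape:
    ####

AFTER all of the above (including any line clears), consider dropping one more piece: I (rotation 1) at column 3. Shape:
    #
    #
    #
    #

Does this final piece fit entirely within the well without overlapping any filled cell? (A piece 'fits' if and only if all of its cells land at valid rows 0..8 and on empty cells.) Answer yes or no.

Answer: no

Derivation:
Drop 1: J rot2 at col 2 lands with bottom-row=0; cleared 0 line(s) (total 0); column heights now [0 0 2 2 2 0], max=2
Drop 2: S rot3 at col 2 lands with bottom-row=2; cleared 0 line(s) (total 0); column heights now [0 0 5 4 2 0], max=5
Drop 3: O rot0 at col 1 lands with bottom-row=5; cleared 0 line(s) (total 0); column heights now [0 7 7 4 2 0], max=7
Drop 4: T rot2 at col 2 lands with bottom-row=6; cleared 0 line(s) (total 0); column heights now [0 7 8 8 8 0], max=8
Drop 5: I rot2 at col 0 lands with bottom-row=8; cleared 0 line(s) (total 0); column heights now [9 9 9 9 8 0], max=9
Test piece I rot1 at col 3 (width 1): heights before test = [9 9 9 9 8 0]; fits = False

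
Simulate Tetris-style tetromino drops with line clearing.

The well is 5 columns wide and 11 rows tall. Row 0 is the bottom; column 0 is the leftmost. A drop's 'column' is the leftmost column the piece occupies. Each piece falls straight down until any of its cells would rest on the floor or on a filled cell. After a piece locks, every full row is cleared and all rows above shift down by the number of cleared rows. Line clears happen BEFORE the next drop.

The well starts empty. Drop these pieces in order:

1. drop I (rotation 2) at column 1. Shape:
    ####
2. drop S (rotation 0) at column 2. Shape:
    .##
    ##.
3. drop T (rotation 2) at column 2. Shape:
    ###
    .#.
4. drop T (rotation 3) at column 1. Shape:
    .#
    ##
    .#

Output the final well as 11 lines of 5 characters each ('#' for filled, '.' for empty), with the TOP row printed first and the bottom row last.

Drop 1: I rot2 at col 1 lands with bottom-row=0; cleared 0 line(s) (total 0); column heights now [0 1 1 1 1], max=1
Drop 2: S rot0 at col 2 lands with bottom-row=1; cleared 0 line(s) (total 0); column heights now [0 1 2 3 3], max=3
Drop 3: T rot2 at col 2 lands with bottom-row=3; cleared 0 line(s) (total 0); column heights now [0 1 5 5 5], max=5
Drop 4: T rot3 at col 1 lands with bottom-row=5; cleared 0 line(s) (total 0); column heights now [0 7 8 5 5], max=8

Answer: .....
.....
.....
..#..
.##..
..#..
..###
...#.
...##
..##.
.####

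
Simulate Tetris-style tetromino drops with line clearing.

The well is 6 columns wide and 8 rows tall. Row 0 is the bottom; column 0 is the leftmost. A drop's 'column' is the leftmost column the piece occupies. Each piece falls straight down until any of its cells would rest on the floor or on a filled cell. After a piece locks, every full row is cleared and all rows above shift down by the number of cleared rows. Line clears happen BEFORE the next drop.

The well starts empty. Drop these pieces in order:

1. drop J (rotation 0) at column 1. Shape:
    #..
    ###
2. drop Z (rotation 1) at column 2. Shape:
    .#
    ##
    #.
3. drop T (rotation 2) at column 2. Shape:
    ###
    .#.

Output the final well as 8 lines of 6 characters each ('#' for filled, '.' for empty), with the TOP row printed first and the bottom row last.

Answer: ......
......
..###.
...#..
...#..
..##..
.##...
.###..

Derivation:
Drop 1: J rot0 at col 1 lands with bottom-row=0; cleared 0 line(s) (total 0); column heights now [0 2 1 1 0 0], max=2
Drop 2: Z rot1 at col 2 lands with bottom-row=1; cleared 0 line(s) (total 0); column heights now [0 2 3 4 0 0], max=4
Drop 3: T rot2 at col 2 lands with bottom-row=4; cleared 0 line(s) (total 0); column heights now [0 2 6 6 6 0], max=6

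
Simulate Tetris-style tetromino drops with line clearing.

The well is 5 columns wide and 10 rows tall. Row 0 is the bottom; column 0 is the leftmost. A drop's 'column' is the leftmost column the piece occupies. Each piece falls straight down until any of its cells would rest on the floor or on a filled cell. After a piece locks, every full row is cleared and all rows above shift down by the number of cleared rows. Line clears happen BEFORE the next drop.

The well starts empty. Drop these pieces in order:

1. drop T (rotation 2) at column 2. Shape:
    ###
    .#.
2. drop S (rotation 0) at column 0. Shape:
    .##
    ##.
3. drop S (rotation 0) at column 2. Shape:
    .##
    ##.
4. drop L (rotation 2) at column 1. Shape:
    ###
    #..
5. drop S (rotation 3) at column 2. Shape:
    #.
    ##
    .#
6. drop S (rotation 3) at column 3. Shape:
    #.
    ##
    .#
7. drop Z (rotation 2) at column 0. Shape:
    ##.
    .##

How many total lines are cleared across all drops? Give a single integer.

Answer: 1

Derivation:
Drop 1: T rot2 at col 2 lands with bottom-row=0; cleared 0 line(s) (total 0); column heights now [0 0 2 2 2], max=2
Drop 2: S rot0 at col 0 lands with bottom-row=1; cleared 1 line(s) (total 1); column heights now [0 2 2 1 0], max=2
Drop 3: S rot0 at col 2 lands with bottom-row=2; cleared 0 line(s) (total 1); column heights now [0 2 3 4 4], max=4
Drop 4: L rot2 at col 1 lands with bottom-row=3; cleared 0 line(s) (total 1); column heights now [0 5 5 5 4], max=5
Drop 5: S rot3 at col 2 lands with bottom-row=5; cleared 0 line(s) (total 1); column heights now [0 5 8 7 4], max=8
Drop 6: S rot3 at col 3 lands with bottom-row=6; cleared 0 line(s) (total 1); column heights now [0 5 8 9 8], max=9
Drop 7: Z rot2 at col 0 lands with bottom-row=8; cleared 0 line(s) (total 1); column heights now [10 10 9 9 8], max=10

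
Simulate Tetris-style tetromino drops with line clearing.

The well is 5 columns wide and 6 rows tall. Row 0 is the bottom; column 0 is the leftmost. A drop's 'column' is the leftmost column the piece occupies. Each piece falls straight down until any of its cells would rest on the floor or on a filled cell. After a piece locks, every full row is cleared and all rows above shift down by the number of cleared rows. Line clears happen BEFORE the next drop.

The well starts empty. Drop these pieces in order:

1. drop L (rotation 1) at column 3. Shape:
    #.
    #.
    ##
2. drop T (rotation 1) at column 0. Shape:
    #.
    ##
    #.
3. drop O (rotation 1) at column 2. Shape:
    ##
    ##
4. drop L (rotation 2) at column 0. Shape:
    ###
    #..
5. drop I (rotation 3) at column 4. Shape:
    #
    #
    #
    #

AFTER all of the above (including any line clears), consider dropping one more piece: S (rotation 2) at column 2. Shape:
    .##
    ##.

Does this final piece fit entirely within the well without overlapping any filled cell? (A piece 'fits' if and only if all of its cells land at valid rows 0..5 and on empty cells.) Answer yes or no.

Drop 1: L rot1 at col 3 lands with bottom-row=0; cleared 0 line(s) (total 0); column heights now [0 0 0 3 1], max=3
Drop 2: T rot1 at col 0 lands with bottom-row=0; cleared 0 line(s) (total 0); column heights now [3 2 0 3 1], max=3
Drop 3: O rot1 at col 2 lands with bottom-row=3; cleared 0 line(s) (total 0); column heights now [3 2 5 5 1], max=5
Drop 4: L rot2 at col 0 lands with bottom-row=4; cleared 0 line(s) (total 0); column heights now [6 6 6 5 1], max=6
Drop 5: I rot3 at col 4 lands with bottom-row=1; cleared 0 line(s) (total 0); column heights now [6 6 6 5 5], max=6
Test piece S rot2 at col 2 (width 3): heights before test = [6 6 6 5 5]; fits = False

Answer: no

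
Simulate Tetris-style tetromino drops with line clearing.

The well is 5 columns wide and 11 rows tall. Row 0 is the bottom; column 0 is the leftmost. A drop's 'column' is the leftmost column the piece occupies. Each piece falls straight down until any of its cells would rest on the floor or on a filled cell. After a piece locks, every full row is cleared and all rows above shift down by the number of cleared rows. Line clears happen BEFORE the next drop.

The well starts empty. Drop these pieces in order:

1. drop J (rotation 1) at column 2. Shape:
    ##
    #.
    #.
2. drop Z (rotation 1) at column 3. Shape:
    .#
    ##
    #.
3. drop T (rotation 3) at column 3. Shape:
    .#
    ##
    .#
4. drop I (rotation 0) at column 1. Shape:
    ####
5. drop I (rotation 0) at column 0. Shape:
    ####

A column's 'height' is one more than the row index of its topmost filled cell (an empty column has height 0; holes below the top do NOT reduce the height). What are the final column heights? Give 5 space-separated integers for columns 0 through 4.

Answer: 11 11 11 11 10

Derivation:
Drop 1: J rot1 at col 2 lands with bottom-row=0; cleared 0 line(s) (total 0); column heights now [0 0 3 3 0], max=3
Drop 2: Z rot1 at col 3 lands with bottom-row=3; cleared 0 line(s) (total 0); column heights now [0 0 3 5 6], max=6
Drop 3: T rot3 at col 3 lands with bottom-row=6; cleared 0 line(s) (total 0); column heights now [0 0 3 8 9], max=9
Drop 4: I rot0 at col 1 lands with bottom-row=9; cleared 0 line(s) (total 0); column heights now [0 10 10 10 10], max=10
Drop 5: I rot0 at col 0 lands with bottom-row=10; cleared 0 line(s) (total 0); column heights now [11 11 11 11 10], max=11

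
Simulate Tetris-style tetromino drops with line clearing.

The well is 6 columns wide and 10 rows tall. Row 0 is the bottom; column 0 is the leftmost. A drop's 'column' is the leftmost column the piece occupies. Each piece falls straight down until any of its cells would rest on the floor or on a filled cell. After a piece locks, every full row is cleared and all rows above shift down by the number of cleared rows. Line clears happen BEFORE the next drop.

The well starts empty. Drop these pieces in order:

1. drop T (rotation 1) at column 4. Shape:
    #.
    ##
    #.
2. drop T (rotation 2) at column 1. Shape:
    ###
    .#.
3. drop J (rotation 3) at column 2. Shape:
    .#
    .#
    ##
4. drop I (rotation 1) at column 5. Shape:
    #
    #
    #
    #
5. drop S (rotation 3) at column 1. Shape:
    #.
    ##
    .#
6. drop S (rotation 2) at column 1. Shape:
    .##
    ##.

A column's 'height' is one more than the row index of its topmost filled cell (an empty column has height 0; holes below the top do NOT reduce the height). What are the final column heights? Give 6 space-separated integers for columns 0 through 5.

Answer: 0 7 8 8 3 6

Derivation:
Drop 1: T rot1 at col 4 lands with bottom-row=0; cleared 0 line(s) (total 0); column heights now [0 0 0 0 3 2], max=3
Drop 2: T rot2 at col 1 lands with bottom-row=0; cleared 0 line(s) (total 0); column heights now [0 2 2 2 3 2], max=3
Drop 3: J rot3 at col 2 lands with bottom-row=2; cleared 0 line(s) (total 0); column heights now [0 2 3 5 3 2], max=5
Drop 4: I rot1 at col 5 lands with bottom-row=2; cleared 0 line(s) (total 0); column heights now [0 2 3 5 3 6], max=6
Drop 5: S rot3 at col 1 lands with bottom-row=3; cleared 0 line(s) (total 0); column heights now [0 6 5 5 3 6], max=6
Drop 6: S rot2 at col 1 lands with bottom-row=6; cleared 0 line(s) (total 0); column heights now [0 7 8 8 3 6], max=8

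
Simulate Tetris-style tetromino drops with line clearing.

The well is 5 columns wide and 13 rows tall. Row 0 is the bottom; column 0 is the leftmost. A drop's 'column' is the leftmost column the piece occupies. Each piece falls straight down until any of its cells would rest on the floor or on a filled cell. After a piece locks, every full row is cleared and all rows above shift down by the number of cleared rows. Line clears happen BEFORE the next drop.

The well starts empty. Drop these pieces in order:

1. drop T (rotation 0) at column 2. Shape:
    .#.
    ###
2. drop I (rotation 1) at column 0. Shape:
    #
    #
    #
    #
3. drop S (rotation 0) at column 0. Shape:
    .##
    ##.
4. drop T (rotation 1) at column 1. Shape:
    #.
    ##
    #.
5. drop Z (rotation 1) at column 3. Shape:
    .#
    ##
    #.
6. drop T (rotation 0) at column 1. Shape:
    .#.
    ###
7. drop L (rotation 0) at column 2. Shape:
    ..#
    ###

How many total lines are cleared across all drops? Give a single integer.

Answer: 0

Derivation:
Drop 1: T rot0 at col 2 lands with bottom-row=0; cleared 0 line(s) (total 0); column heights now [0 0 1 2 1], max=2
Drop 2: I rot1 at col 0 lands with bottom-row=0; cleared 0 line(s) (total 0); column heights now [4 0 1 2 1], max=4
Drop 3: S rot0 at col 0 lands with bottom-row=4; cleared 0 line(s) (total 0); column heights now [5 6 6 2 1], max=6
Drop 4: T rot1 at col 1 lands with bottom-row=6; cleared 0 line(s) (total 0); column heights now [5 9 8 2 1], max=9
Drop 5: Z rot1 at col 3 lands with bottom-row=2; cleared 0 line(s) (total 0); column heights now [5 9 8 4 5], max=9
Drop 6: T rot0 at col 1 lands with bottom-row=9; cleared 0 line(s) (total 0); column heights now [5 10 11 10 5], max=11
Drop 7: L rot0 at col 2 lands with bottom-row=11; cleared 0 line(s) (total 0); column heights now [5 10 12 12 13], max=13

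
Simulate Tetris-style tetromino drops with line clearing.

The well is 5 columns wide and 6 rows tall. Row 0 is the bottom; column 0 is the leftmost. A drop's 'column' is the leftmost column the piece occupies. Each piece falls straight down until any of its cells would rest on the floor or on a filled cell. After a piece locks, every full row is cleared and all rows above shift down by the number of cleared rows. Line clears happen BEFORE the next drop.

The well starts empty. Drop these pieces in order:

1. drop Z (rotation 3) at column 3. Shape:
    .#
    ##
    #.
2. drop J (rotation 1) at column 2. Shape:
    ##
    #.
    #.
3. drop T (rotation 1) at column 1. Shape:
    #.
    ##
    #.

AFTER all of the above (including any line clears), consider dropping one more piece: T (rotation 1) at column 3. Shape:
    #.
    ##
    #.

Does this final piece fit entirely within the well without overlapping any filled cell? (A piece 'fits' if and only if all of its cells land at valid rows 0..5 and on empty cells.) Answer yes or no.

Drop 1: Z rot3 at col 3 lands with bottom-row=0; cleared 0 line(s) (total 0); column heights now [0 0 0 2 3], max=3
Drop 2: J rot1 at col 2 lands with bottom-row=0; cleared 0 line(s) (total 0); column heights now [0 0 3 3 3], max=3
Drop 3: T rot1 at col 1 lands with bottom-row=2; cleared 0 line(s) (total 0); column heights now [0 5 4 3 3], max=5
Test piece T rot1 at col 3 (width 2): heights before test = [0 5 4 3 3]; fits = True

Answer: yes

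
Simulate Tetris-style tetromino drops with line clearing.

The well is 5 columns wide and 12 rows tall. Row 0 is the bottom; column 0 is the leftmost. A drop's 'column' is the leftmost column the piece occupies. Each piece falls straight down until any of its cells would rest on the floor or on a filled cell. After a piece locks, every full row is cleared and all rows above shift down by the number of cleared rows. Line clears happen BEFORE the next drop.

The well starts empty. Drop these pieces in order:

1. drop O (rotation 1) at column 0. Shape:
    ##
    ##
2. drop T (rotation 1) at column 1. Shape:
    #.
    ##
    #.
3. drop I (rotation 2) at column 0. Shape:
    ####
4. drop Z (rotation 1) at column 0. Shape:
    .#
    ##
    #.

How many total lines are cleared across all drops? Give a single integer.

Answer: 0

Derivation:
Drop 1: O rot1 at col 0 lands with bottom-row=0; cleared 0 line(s) (total 0); column heights now [2 2 0 0 0], max=2
Drop 2: T rot1 at col 1 lands with bottom-row=2; cleared 0 line(s) (total 0); column heights now [2 5 4 0 0], max=5
Drop 3: I rot2 at col 0 lands with bottom-row=5; cleared 0 line(s) (total 0); column heights now [6 6 6 6 0], max=6
Drop 4: Z rot1 at col 0 lands with bottom-row=6; cleared 0 line(s) (total 0); column heights now [8 9 6 6 0], max=9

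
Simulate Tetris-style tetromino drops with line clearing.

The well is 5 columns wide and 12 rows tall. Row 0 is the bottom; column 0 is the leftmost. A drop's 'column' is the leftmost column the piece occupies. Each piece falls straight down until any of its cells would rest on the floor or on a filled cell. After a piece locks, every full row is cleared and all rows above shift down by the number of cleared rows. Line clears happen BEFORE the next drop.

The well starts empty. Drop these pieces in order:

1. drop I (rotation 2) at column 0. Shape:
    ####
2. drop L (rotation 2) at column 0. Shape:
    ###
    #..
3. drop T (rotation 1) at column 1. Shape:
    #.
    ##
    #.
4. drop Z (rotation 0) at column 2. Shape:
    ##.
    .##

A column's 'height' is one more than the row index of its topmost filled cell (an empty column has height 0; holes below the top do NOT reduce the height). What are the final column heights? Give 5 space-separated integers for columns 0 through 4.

Drop 1: I rot2 at col 0 lands with bottom-row=0; cleared 0 line(s) (total 0); column heights now [1 1 1 1 0], max=1
Drop 2: L rot2 at col 0 lands with bottom-row=1; cleared 0 line(s) (total 0); column heights now [3 3 3 1 0], max=3
Drop 3: T rot1 at col 1 lands with bottom-row=3; cleared 0 line(s) (total 0); column heights now [3 6 5 1 0], max=6
Drop 4: Z rot0 at col 2 lands with bottom-row=4; cleared 0 line(s) (total 0); column heights now [3 6 6 6 5], max=6

Answer: 3 6 6 6 5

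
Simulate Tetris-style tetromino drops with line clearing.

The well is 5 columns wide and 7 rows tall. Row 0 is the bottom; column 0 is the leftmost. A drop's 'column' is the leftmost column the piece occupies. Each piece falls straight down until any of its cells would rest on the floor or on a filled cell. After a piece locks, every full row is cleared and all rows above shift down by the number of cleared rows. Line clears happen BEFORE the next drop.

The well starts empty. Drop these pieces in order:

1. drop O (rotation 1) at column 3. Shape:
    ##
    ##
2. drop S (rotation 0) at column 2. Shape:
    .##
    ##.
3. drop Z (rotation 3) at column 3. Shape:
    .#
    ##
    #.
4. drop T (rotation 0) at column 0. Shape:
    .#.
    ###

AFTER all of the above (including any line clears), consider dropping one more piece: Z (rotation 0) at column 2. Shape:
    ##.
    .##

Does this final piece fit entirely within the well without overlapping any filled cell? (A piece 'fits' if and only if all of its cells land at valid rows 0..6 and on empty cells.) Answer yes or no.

Drop 1: O rot1 at col 3 lands with bottom-row=0; cleared 0 line(s) (total 0); column heights now [0 0 0 2 2], max=2
Drop 2: S rot0 at col 2 lands with bottom-row=2; cleared 0 line(s) (total 0); column heights now [0 0 3 4 4], max=4
Drop 3: Z rot3 at col 3 lands with bottom-row=4; cleared 0 line(s) (total 0); column heights now [0 0 3 6 7], max=7
Drop 4: T rot0 at col 0 lands with bottom-row=3; cleared 1 line(s) (total 1); column heights now [0 4 3 5 6], max=6
Test piece Z rot0 at col 2 (width 3): heights before test = [0 4 3 5 6]; fits = False

Answer: no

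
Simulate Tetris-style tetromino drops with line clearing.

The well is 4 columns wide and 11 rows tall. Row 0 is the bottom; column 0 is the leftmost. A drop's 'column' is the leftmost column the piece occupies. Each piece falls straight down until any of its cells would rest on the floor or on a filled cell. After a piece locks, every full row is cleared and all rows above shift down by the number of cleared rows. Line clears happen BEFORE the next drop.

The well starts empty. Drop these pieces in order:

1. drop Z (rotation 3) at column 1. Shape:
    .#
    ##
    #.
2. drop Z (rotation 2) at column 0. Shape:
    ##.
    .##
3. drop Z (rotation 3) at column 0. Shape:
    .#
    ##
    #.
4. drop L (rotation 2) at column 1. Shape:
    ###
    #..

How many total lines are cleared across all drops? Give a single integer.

Drop 1: Z rot3 at col 1 lands with bottom-row=0; cleared 0 line(s) (total 0); column heights now [0 2 3 0], max=3
Drop 2: Z rot2 at col 0 lands with bottom-row=3; cleared 0 line(s) (total 0); column heights now [5 5 4 0], max=5
Drop 3: Z rot3 at col 0 lands with bottom-row=5; cleared 0 line(s) (total 0); column heights now [7 8 4 0], max=8
Drop 4: L rot2 at col 1 lands with bottom-row=8; cleared 0 line(s) (total 0); column heights now [7 10 10 10], max=10

Answer: 0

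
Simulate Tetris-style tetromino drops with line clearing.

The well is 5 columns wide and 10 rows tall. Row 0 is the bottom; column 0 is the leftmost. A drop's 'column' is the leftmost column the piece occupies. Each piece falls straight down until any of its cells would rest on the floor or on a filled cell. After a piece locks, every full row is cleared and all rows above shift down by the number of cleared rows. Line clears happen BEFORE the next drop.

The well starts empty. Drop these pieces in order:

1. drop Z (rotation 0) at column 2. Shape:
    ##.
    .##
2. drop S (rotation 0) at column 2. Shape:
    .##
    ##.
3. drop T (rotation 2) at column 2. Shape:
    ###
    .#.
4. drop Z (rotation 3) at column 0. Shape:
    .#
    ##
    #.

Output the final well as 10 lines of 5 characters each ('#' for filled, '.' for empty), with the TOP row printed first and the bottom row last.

Drop 1: Z rot0 at col 2 lands with bottom-row=0; cleared 0 line(s) (total 0); column heights now [0 0 2 2 1], max=2
Drop 2: S rot0 at col 2 lands with bottom-row=2; cleared 0 line(s) (total 0); column heights now [0 0 3 4 4], max=4
Drop 3: T rot2 at col 2 lands with bottom-row=4; cleared 0 line(s) (total 0); column heights now [0 0 6 6 6], max=6
Drop 4: Z rot3 at col 0 lands with bottom-row=0; cleared 0 line(s) (total 0); column heights now [2 3 6 6 6], max=6

Answer: .....
.....
.....
.....
..###
...#.
...##
.###.
####.
#..##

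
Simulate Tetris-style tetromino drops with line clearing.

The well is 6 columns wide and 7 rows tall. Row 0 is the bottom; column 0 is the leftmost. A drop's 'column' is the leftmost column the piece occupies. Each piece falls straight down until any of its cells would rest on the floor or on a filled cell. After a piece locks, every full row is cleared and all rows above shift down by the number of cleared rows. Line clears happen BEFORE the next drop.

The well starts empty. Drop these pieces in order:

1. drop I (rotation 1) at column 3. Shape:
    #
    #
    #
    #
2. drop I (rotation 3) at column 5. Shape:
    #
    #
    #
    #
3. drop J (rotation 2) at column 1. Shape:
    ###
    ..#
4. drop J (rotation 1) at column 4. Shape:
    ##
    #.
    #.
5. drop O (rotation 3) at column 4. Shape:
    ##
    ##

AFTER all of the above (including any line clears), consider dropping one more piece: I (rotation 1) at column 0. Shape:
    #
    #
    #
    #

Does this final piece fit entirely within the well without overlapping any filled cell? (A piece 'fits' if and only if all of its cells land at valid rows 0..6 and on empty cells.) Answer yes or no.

Drop 1: I rot1 at col 3 lands with bottom-row=0; cleared 0 line(s) (total 0); column heights now [0 0 0 4 0 0], max=4
Drop 2: I rot3 at col 5 lands with bottom-row=0; cleared 0 line(s) (total 0); column heights now [0 0 0 4 0 4], max=4
Drop 3: J rot2 at col 1 lands with bottom-row=4; cleared 0 line(s) (total 0); column heights now [0 6 6 6 0 4], max=6
Drop 4: J rot1 at col 4 lands with bottom-row=2; cleared 0 line(s) (total 0); column heights now [0 6 6 6 5 5], max=6
Drop 5: O rot3 at col 4 lands with bottom-row=5; cleared 0 line(s) (total 0); column heights now [0 6 6 6 7 7], max=7
Test piece I rot1 at col 0 (width 1): heights before test = [0 6 6 6 7 7]; fits = True

Answer: yes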